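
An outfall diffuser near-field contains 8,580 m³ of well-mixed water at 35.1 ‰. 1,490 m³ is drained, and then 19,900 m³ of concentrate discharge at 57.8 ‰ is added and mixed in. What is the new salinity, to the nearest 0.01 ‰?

51.84 ‰

Remaining after removal: 7,090 m³ at 35.1 ‰ (salt = 248,859)
After addition: salt = 248,859 + 19,900×57.8 = 1,399,079; volume = 26,990 m³
S = 1,399,079 / 26,990 = 51.8369 ‰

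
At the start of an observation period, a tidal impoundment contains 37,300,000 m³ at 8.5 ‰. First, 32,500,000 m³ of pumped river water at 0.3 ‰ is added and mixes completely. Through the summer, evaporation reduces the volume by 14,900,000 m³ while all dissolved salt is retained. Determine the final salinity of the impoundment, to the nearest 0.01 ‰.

5.95 ‰

After mixing: salt = 37,300,000×8.5 + 32,500,000×0.3 = 326,800,000; volume = 69,800,000 m³
After evaporation: salt unchanged = 326,800,000; volume = 69,800,000 − 14,900,000 = 54,900,000 m³
S = 326,800,000 / 54,900,000 = 5.9526 ‰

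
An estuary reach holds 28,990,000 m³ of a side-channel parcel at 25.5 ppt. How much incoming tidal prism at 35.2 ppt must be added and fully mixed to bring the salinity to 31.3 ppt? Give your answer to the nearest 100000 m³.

43100000 m³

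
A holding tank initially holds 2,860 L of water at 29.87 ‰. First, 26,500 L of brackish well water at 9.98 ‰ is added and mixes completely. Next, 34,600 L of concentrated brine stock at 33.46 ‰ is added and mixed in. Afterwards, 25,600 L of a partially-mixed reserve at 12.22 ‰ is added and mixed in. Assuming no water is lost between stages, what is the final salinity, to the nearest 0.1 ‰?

20.3 ‰

By conservation of dissolved salt,
Initial salt = 2,860×29.87 = 85,428.2
After stage 1: salt = 85,428.2 + 26,500×9.98 = 349,898.2; volume = 29,360 L; S = 11.918 ‰
After stage 2: salt = 349,898.2 + 34,600×33.46 = 1,507,614.2; volume = 63,960 L; S = 23.571 ‰
After stage 3: salt = 1,507,614.2 + 25,600×12.22 = 1,820,446.2; volume = 89,560 L
S = 1,820,446.2 / 89,560 = 20.3266 ‰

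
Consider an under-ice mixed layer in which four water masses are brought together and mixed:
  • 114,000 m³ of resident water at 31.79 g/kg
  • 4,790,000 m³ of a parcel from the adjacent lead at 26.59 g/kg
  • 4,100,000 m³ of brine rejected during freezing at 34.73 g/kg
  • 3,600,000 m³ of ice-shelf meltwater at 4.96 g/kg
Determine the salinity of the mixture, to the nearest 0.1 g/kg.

Mass of salt is conserved:
salt = 114,000×31.79 + 4,790,000×26.59 + 4,100,000×34.73 + 3,600,000×4.96 = 3,624,060 + 127,366,100 + 142,393,000 + 17,856,000 = 291,239,160
volume = 114,000 + 4,790,000 + 4,100,000 + 3,600,000 = 12,604,000 m³
S = 291,239,160 / 12,604,000 = 23.107 g/kg

23.1 g/kg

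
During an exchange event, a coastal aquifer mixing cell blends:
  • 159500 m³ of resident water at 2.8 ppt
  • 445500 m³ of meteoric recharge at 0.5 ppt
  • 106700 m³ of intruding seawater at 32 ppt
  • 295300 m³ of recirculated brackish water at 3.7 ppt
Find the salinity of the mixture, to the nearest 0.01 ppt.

5.14 ppt

By conservation of dissolved salt,
salt = 159,500×2.8 + 445,500×0.5 + 106,700×32 + 295,300×3.7 = 446,600 + 222,750 + 3,414,400 + 1,092,610 = 5,176,360
volume = 159,500 + 445,500 + 106,700 + 295,300 = 1,007,000 m³
S = 5,176,360 / 1,007,000 = 5.1404 ppt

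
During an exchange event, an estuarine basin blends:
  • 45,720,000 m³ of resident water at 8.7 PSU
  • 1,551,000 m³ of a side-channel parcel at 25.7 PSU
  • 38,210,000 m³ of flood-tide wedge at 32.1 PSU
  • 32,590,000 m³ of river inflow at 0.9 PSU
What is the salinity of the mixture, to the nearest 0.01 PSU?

14.34 PSU

Weighted by volume,
salt = 45,720,000×8.7 + 1,551,000×25.7 + 38,210,000×32.1 + 32,590,000×0.9 = 397,764,000 + 39,860,700 + 1,226,541,000 + 29,331,000 = 1,693,496,700
volume = 45,720,000 + 1,551,000 + 38,210,000 + 32,590,000 = 118,071,000 m³
S = 1,693,496,700 / 118,071,000 = 14.343 PSU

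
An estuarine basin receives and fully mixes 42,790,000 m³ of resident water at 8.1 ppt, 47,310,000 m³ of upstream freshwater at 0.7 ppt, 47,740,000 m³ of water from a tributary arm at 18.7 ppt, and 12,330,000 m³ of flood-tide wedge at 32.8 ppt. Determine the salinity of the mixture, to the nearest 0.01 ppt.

Total salt / total volume:
salt = 42,790,000×8.1 + 47,310,000×0.7 + 47,740,000×18.7 + 12,330,000×32.8 = 346,599,000 + 33,117,000 + 892,738,000 + 404,424,000 = 1,676,878,000
volume = 42,790,000 + 47,310,000 + 47,740,000 + 12,330,000 = 150,170,000 m³
S = 1,676,878,000 / 150,170,000 = 11.1665 ppt

11.17 ppt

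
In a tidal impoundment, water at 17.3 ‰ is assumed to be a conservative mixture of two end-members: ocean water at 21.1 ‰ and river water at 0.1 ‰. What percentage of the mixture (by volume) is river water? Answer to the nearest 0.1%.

18.1%

Let f be the freshwater fraction. Salt balance per unit volume:
f×0.1 + (1−f)×21.1 = 17.3
f = (21.1 − 17.3) / (21.1 − 0.1) = 3.8/21 = 0.181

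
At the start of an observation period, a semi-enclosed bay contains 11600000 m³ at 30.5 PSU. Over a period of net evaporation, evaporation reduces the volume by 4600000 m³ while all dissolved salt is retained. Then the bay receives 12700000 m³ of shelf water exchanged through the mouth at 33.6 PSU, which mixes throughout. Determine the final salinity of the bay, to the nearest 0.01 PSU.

39.62 PSU

After evaporation: salt = 11,600,000×30.5 = 353,800,000; volume = 11,600,000 − 4,600,000 = 7,000,000 m³
After mixing: salt = 353,800,000 + 12,700,000×33.6 = 780,520,000; volume = 7,000,000 + 12,700,000 = 19,700,000 m³
S = 780,520,000 / 19,700,000 = 39.6203 PSU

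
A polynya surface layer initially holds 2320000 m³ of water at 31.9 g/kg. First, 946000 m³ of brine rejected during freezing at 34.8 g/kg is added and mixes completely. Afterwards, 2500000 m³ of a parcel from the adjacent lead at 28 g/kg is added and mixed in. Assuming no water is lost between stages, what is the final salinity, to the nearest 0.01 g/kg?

30.68 g/kg

Weighted by volume,
Initial salt = 2,320,000×31.9 = 74,008,000
After stage 1: salt = 74,008,000 + 946,000×34.8 = 106,928,800; volume = 3,266,000 m³; S = 32.74 g/kg
After stage 2: salt = 106,928,800 + 2,500,000×28 = 176,928,800; volume = 5,766,000 m³
S = 176,928,800 / 5,766,000 = 30.6848 g/kg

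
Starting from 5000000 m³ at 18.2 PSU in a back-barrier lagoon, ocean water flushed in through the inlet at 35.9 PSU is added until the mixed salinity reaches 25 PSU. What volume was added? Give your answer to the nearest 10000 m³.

Salt balance: 5,000,000×18.2 + V×35.9 = (5,000,000+V)×25
91,000,000 + 35.9V = 125,000,000 + 25V
34,000,000 = 10.9V
V = 3,119,266.06 m³

3120000 m³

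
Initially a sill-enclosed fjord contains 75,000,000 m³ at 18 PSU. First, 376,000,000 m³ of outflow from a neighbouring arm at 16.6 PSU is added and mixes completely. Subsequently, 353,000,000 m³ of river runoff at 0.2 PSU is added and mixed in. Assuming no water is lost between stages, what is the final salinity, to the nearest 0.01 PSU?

9.53 PSU

Conserving salt mass:
Initial salt = 75,000,000×18 = 1,350,000,000
After stage 1: salt = 1,350,000,000 + 376,000,000×16.6 = 7,591,600,000; volume = 451,000,000 m³; S = 16.833 PSU
After stage 2: salt = 7,591,600,000 + 353,000,000×0.2 = 7,662,200,000; volume = 804,000,000 m³
S = 7,662,200,000 / 804,000,000 = 9.5301 PSU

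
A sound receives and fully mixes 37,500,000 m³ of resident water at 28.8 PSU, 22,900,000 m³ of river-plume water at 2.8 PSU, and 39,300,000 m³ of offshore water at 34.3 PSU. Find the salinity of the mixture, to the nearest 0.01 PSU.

25.00 PSU

Mass of salt is conserved:
salt = 37,500,000×28.8 + 22,900,000×2.8 + 39,300,000×34.3 = 1,080,000,000 + 64,120,000 + 1,347,990,000 = 2,492,110,000
volume = 37,500,000 + 22,900,000 + 39,300,000 = 99,700,000 m³
S = 2,492,110,000 / 99,700,000 = 24.9961 PSU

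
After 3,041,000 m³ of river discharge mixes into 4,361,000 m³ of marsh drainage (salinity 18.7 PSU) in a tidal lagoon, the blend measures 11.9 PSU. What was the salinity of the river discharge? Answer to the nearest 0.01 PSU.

Salt balance: 4,361,000×18.7 + 3,041,000×S = 7,402,000×11.9
81,550,700 + 3,041,000·S = 88,083,800
S = (88,083,800 − 81,550,700) / 3,041,000 = 2.1483 PSU

2.15 PSU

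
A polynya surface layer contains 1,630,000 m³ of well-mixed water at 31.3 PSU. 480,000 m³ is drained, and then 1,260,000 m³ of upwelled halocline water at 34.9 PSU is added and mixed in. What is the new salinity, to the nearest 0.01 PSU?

Remaining after removal: 1,150,000 m³ at 31.3 PSU (salt = 35,995,000)
After addition: salt = 35,995,000 + 1,260,000×34.9 = 79,969,000; volume = 2,410,000 m³
S = 79,969,000 / 2,410,000 = 33.1822 PSU

33.18 PSU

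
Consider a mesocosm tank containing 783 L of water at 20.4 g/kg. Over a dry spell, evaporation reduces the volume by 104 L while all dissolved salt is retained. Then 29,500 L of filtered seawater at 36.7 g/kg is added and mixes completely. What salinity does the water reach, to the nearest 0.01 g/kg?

36.40 g/kg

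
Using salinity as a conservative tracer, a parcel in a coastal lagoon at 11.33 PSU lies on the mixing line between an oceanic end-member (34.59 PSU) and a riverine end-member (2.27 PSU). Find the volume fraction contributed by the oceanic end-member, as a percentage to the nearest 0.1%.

Let g be the oceanic fraction. Salt balance per unit volume:
g×34.59 + (1−g)×2.27 = 11.33
g = (11.33 − 2.27) / (34.59 − 2.27) = 9.06/32.32 = 0.2803

28.0%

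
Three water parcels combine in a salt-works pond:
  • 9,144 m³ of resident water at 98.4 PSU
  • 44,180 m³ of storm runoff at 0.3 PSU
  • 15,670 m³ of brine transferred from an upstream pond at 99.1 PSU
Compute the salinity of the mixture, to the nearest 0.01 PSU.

Weighted by volume,
salt = 9,144×98.4 + 44,180×0.3 + 15,670×99.1 = 899,769.6 + 13,254 + 1,552,897 = 2,465,920.6
volume = 9,144 + 44,180 + 15,670 = 68,994 m³
S = 2,465,920.6 / 68,994 = 35.7411 PSU

35.74 PSU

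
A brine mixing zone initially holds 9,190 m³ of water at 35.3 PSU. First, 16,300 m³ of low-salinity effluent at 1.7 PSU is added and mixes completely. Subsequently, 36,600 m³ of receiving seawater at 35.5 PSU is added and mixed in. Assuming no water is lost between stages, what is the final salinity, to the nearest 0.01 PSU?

26.60 PSU

Total salt / total volume:
Initial salt = 9,190×35.3 = 324,407
After stage 1: salt = 324,407 + 16,300×1.7 = 352,117; volume = 25,490 m³; S = 13.814 PSU
After stage 2: salt = 352,117 + 36,600×35.5 = 1,651,417; volume = 62,090 m³
S = 1,651,417 / 62,090 = 26.5971 PSU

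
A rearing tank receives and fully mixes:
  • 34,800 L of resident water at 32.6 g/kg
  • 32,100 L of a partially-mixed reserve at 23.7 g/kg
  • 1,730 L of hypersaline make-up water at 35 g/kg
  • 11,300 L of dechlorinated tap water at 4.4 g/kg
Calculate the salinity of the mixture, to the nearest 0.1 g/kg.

25.1 g/kg

Salt balance:
salt = 34,800×32.6 + 32,100×23.7 + 1,730×35 + 11,300×4.4 = 1,134,480 + 760,770 + 60,550 + 49,720 = 2,005,520
volume = 34,800 + 32,100 + 1,730 + 11,300 = 79,930 L
S = 2,005,520 / 79,930 = 25.091 g/kg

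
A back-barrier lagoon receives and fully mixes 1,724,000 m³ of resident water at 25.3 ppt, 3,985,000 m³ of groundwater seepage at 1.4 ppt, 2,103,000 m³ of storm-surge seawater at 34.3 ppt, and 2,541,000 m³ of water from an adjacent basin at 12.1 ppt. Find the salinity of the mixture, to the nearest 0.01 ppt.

Mass of salt is conserved:
salt = 1,724,000×25.3 + 3,985,000×1.4 + 2,103,000×34.3 + 2,541,000×12.1 = 43,617,200 + 5,579,000 + 72,132,900 + 30,746,100 = 152,075,200
volume = 1,724,000 + 3,985,000 + 2,103,000 + 2,541,000 = 10,353,000 m³
S = 152,075,200 / 10,353,000 = 14.689 ppt

14.69 ppt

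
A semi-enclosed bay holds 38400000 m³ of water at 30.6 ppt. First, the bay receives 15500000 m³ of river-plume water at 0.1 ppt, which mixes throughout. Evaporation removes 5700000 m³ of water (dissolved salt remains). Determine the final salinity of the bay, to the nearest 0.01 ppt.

24.41 ppt

After mixing: salt = 38,400,000×30.6 + 15,500,000×0.1 = 1,176,590,000; volume = 53,900,000 m³
After evaporation: salt unchanged = 1,176,590,000; volume = 53,900,000 − 5,700,000 = 48,200,000 m³
S = 1,176,590,000 / 48,200,000 = 24.4106 ppt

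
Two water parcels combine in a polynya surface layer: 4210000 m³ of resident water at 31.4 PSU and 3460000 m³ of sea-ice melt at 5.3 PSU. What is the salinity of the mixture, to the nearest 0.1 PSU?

Weighted by volume,
salt = 4,210,000×31.4 + 3,460,000×5.3 = 132,194,000 + 18,338,000 = 150,532,000
volume = 4,210,000 + 3,460,000 = 7,670,000 m³
S = 150,532,000 / 7,670,000 = 19.626 PSU

19.6 PSU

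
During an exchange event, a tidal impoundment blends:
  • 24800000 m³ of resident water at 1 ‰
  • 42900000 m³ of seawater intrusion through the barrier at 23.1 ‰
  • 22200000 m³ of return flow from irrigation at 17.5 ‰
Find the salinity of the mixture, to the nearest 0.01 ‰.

Weighted by volume,
salt = 24,800,000×1 + 42,900,000×23.1 + 22,200,000×17.5 = 24,800,000 + 990,990,000 + 388,500,000 = 1,404,290,000
volume = 24,800,000 + 42,900,000 + 22,200,000 = 89,900,000 m³
S = 1,404,290,000 / 89,900,000 = 15.6206 ‰

15.62 ‰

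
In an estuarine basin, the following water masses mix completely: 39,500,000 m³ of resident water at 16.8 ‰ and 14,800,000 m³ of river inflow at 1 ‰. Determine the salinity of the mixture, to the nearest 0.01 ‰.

12.49 ‰

Salt balance:
salt = 39,500,000×16.8 + 14,800,000×1 = 663,600,000 + 14,800,000 = 678,400,000
volume = 39,500,000 + 14,800,000 = 54,300,000 m³
S = 678,400,000 / 54,300,000 = 12.4936 ‰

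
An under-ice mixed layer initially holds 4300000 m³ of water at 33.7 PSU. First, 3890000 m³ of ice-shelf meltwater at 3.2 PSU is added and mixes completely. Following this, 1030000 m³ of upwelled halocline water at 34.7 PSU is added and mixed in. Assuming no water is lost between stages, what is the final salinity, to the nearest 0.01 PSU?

20.94 PSU

Salt balance:
Initial salt = 4,300,000×33.7 = 144,910,000
After stage 1: salt = 144,910,000 + 3,890,000×3.2 = 157,358,000; volume = 8,190,000 m³; S = 19.213 PSU
After stage 2: salt = 157,358,000 + 1,030,000×34.7 = 193,099,000; volume = 9,220,000 m³
S = 193,099,000 / 9,220,000 = 20.9435 PSU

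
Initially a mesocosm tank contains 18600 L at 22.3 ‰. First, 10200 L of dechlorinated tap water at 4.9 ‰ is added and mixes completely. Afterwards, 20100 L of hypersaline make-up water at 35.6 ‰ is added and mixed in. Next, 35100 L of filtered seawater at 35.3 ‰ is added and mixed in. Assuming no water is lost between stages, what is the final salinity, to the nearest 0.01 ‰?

28.80 ‰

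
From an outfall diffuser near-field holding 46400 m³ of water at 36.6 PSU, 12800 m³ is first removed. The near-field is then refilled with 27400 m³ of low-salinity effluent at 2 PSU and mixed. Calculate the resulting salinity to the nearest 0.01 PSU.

Remaining after removal: 33,600 m³ at 36.6 PSU (salt = 1,229,760)
After addition: salt = 1,229,760 + 27,400×2 = 1,284,560; volume = 61,000 m³
S = 1,284,560 / 61,000 = 21.0584 PSU

21.06 PSU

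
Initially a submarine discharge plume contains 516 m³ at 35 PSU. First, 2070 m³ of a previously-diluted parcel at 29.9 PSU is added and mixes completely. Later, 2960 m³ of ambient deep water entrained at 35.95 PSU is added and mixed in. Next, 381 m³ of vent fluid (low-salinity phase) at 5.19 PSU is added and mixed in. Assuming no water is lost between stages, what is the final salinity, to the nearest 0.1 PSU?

Mass of salt is conserved:
Initial salt = 516×35 = 18,060
After stage 1: salt = 18,060 + 2,070×29.9 = 79,953; volume = 2,586 m³; S = 30.918 PSU
After stage 2: salt = 79,953 + 2,960×35.95 = 186,365; volume = 5,546 m³; S = 33.603 PSU
After stage 3: salt = 186,365 + 381×5.19 = 188,342.39; volume = 5,927 m³
S = 188,342.39 / 5,927 = 31.777 PSU

31.8 PSU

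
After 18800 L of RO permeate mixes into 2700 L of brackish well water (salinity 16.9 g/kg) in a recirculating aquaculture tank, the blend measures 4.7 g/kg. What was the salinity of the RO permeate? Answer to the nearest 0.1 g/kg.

Salt balance: 2,700×16.9 + 18,800×S = 21,500×4.7
45,630 + 18,800·S = 101,050
S = (101,050 − 45,630) / 18,800 = 2.9479 g/kg

2.9 g/kg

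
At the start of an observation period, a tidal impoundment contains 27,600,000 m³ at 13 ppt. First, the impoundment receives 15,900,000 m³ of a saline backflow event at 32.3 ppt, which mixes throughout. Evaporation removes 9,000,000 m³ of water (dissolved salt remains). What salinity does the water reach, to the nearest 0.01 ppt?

After mixing: salt = 27,600,000×13 + 15,900,000×32.3 = 872,370,000; volume = 43,500,000 m³
After evaporation: salt unchanged = 872,370,000; volume = 43,500,000 − 9,000,000 = 34,500,000 m³
S = 872,370,000 / 34,500,000 = 25.2861 ppt

25.29 ppt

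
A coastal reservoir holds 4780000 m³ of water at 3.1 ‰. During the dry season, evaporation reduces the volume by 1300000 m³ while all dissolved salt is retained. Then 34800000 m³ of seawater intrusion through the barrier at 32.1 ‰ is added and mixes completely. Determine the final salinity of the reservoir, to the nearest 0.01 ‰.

After evaporation: salt = 4,780,000×3.1 = 14,818,000; volume = 4,780,000 − 1,300,000 = 3,480,000 m³
After mixing: salt = 14,818,000 + 34,800,000×32.1 = 1,131,898,000; volume = 3,480,000 + 34,800,000 = 38,280,000 m³
S = 1,131,898,000 / 38,280,000 = 29.5689 ‰

29.57 ‰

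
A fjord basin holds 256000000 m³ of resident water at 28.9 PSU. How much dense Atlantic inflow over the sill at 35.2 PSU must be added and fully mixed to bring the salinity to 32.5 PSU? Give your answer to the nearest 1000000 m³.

Salt balance: 256,000,000×28.9 + V×35.2 = (256,000,000+V)×32.5
7,398,400,000 + 35.2V = 8,320,000,000 + 32.5V
921,600,000 = 2.7V
V = 341,333,333.33 m³

341000000 m³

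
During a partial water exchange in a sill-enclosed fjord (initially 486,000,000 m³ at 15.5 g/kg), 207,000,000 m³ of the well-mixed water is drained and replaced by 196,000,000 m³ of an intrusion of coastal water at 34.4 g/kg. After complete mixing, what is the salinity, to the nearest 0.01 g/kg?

23.30 g/kg

Remaining after removal: 279,000,000 m³ at 15.5 g/kg (salt = 4,324,500,000)
After addition: salt = 4,324,500,000 + 196,000,000×34.4 = 11,066,900,000; volume = 475,000,000 m³
S = 11,066,900,000 / 475,000,000 = 23.2987 g/kg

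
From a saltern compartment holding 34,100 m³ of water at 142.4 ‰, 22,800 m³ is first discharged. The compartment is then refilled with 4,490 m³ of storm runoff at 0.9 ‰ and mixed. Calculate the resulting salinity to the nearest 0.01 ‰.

102.16 ‰

Remaining after removal: 11,300 m³ at 142.4 ‰ (salt = 1,609,120)
After addition: salt = 1,609,120 + 4,490×0.9 = 1,613,161; volume = 15,790 m³
S = 1,613,161 / 15,790 = 102.1635 ‰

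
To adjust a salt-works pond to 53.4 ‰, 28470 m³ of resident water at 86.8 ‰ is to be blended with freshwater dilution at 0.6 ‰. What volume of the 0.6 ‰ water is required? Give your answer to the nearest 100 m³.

18000 m³

Salt balance: 28,470×86.8 + V×0.6 = (28,470+V)×53.4
2,471,196 + 0.6V = 1,520,298 + 53.4V
950,898 = 52.8V
V = 18,009.43 m³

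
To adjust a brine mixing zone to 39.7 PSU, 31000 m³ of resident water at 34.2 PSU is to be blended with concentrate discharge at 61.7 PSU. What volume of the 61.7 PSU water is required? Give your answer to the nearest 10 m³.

7750 m³

Salt balance: 31,000×34.2 + V×61.7 = (31,000+V)×39.7
1,060,200 + 61.7V = 1,230,700 + 39.7V
170,500 = 22V
V = 7,750 m³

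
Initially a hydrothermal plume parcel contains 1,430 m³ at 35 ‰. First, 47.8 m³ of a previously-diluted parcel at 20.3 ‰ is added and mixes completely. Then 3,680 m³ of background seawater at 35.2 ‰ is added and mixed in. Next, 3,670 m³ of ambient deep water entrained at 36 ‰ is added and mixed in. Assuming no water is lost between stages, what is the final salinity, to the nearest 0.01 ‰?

Salt balance:
Initial salt = 1,430×35 = 50,050
After stage 1: salt = 50,050 + 47.8×20.3 = 51,020.34; volume = 1,477.8 m³; S = 34.525 ‰
After stage 2: salt = 51,020.34 + 3,680×35.2 = 180,556.34; volume = 5,157.8 m³; S = 35.006 ‰
After stage 3: salt = 180,556.34 + 3,670×36 = 312,676.34; volume = 8,827.8 m³
S = 312,676.34 / 8,827.8 = 35.4195 ‰

35.42 ‰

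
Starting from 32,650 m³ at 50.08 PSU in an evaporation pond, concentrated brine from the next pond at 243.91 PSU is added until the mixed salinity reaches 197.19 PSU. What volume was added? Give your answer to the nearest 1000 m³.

103000 m³

Salt balance: 32,650×50.08 + V×243.91 = (32,650+V)×197.19
1,635,112 + 243.91V = 6,438,253.5 + 197.19V
4,803,141.5 = 46.72V
V = 102,806.97 m³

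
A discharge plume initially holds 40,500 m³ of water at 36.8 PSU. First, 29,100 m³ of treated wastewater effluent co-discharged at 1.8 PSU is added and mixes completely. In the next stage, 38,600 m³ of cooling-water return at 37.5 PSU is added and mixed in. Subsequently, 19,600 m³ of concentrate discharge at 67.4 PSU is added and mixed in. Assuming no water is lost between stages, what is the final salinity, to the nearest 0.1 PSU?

Mass of salt is conserved:
Initial salt = 40,500×36.8 = 1,490,400
After stage 1: salt = 1,490,400 + 29,100×1.8 = 1,542,780; volume = 69,600 m³; S = 22.166 PSU
After stage 2: salt = 1,542,780 + 38,600×37.5 = 2,990,280; volume = 108,200 m³; S = 27.637 PSU
After stage 3: salt = 2,990,280 + 19,600×67.4 = 4,311,320; volume = 127,800 m³
S = 4,311,320 / 127,800 = 33.7349 PSU

33.7 PSU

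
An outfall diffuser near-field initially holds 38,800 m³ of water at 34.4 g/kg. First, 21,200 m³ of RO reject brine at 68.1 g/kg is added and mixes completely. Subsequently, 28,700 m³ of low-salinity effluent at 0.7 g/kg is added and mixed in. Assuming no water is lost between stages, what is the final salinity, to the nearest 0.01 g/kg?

31.55 g/kg

Salt balance:
Initial salt = 38,800×34.4 = 1,334,720
After stage 1: salt = 1,334,720 + 21,200×68.1 = 2,778,440; volume = 60,000 m³; S = 46.307 g/kg
After stage 2: salt = 2,778,440 + 28,700×0.7 = 2,798,530; volume = 88,700 m³
S = 2,798,530 / 88,700 = 31.5505 g/kg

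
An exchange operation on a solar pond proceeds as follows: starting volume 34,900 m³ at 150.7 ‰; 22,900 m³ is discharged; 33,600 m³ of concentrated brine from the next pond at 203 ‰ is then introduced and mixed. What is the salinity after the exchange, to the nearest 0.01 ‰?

189.24 ‰

Remaining after removal: 12,000 m³ at 150.7 ‰ (salt = 1,808,400)
After addition: salt = 1,808,400 + 33,600×203 = 8,629,200; volume = 45,600 m³
S = 8,629,200 / 45,600 = 189.2368 ‰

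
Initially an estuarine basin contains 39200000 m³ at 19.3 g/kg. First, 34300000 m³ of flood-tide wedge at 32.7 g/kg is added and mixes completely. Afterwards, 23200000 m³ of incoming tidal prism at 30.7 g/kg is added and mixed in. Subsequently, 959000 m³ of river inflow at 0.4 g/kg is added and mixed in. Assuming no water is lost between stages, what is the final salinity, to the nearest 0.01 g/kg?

By conservation of dissolved salt,
Initial salt = 39,200,000×19.3 = 756,560,000
After stage 1: salt = 756,560,000 + 34,300,000×32.7 = 1,878,170,000; volume = 73,500,000 m³; S = 25.553 g/kg
After stage 2: salt = 1,878,170,000 + 23,200,000×30.7 = 2,590,410,000; volume = 96,700,000 m³; S = 26.788 g/kg
After stage 3: salt = 2,590,410,000 + 959,000×0.4 = 2,590,793,600; volume = 97,659,000 m³
S = 2,590,793,600 / 97,659,000 = 26.529 g/kg

26.53 g/kg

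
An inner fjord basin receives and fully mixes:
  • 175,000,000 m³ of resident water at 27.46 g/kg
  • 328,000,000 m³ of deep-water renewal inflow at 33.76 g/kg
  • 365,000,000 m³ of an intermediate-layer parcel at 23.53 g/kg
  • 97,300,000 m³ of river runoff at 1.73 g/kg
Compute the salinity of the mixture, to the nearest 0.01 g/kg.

By conservation of dissolved salt,
salt = 175,000,000×27.46 + 328,000,000×33.76 + 365,000,000×23.53 + 97,300,000×1.73 = 4,805,500,000 + 11,073,280,000 + 8,588,450,000 + 168,329,000 = 24,635,559,000
volume = 175,000,000 + 328,000,000 + 365,000,000 + 97,300,000 = 965,300,000 m³
S = 24,635,559,000 / 965,300,000 = 25.5211 g/kg

25.52 g/kg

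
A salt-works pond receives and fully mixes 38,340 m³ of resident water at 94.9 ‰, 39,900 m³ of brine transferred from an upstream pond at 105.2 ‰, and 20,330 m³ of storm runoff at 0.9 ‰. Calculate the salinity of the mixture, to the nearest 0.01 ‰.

79.68 ‰

Mass of salt is conserved:
salt = 38,340×94.9 + 39,900×105.2 + 20,330×0.9 = 3,638,466 + 4,197,480 + 18,297 = 7,854,243
volume = 38,340 + 39,900 + 20,330 = 98,570 m³
S = 7,854,243 / 98,570 = 79.6819 ‰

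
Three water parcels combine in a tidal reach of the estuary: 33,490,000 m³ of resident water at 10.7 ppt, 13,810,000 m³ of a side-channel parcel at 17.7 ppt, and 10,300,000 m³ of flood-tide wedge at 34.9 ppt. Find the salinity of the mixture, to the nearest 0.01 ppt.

Total salt / total volume:
salt = 33,490,000×10.7 + 13,810,000×17.7 + 10,300,000×34.9 = 358,343,000 + 244,437,000 + 359,470,000 = 962,250,000
volume = 33,490,000 + 13,810,000 + 10,300,000 = 57,600,000 m³
S = 962,250,000 / 57,600,000 = 16.7057 ppt

16.71 ppt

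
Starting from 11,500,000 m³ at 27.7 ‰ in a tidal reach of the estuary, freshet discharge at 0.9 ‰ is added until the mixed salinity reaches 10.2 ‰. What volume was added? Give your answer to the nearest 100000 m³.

Salt balance: 11,500,000×27.7 + V×0.9 = (11,500,000+V)×10.2
318,550,000 + 0.9V = 117,300,000 + 10.2V
201,250,000 = 9.3V
V = 21,639,784.95 m³

21600000 m³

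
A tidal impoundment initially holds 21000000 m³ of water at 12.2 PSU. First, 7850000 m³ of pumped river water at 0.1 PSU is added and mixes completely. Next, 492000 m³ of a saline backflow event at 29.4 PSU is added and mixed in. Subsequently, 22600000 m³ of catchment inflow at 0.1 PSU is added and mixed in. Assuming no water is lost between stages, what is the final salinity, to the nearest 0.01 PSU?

5.27 PSU

By conservation of dissolved salt,
Initial salt = 21,000,000×12.2 = 256,200,000
After stage 1: salt = 256,200,000 + 7,850,000×0.1 = 256,985,000; volume = 28,850,000 m³; S = 8.908 PSU
After stage 2: salt = 256,985,000 + 492,000×29.4 = 271,449,800; volume = 29,342,000 m³; S = 9.251 PSU
After stage 3: salt = 271,449,800 + 22,600,000×0.1 = 273,709,800; volume = 51,942,000 m³
S = 273,709,800 / 51,942,000 = 5.2695 PSU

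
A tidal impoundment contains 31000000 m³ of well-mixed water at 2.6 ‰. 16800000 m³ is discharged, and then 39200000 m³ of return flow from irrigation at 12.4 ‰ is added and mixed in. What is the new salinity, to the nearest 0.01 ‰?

Remaining after removal: 14,200,000 m³ at 2.6 ‰ (salt = 36,920,000)
After addition: salt = 36,920,000 + 39,200,000×12.4 = 523,000,000; volume = 53,400,000 m³
S = 523,000,000 / 53,400,000 = 9.794 ‰

9.79 ‰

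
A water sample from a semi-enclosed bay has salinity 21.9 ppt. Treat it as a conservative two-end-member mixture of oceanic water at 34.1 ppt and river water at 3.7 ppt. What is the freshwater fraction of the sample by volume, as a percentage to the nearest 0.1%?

Let f be the freshwater fraction. Salt balance per unit volume:
f×3.7 + (1−f)×34.1 = 21.9
f = (34.1 − 21.9) / (34.1 − 3.7) = 12.2/30.4 = 0.4013

40.1%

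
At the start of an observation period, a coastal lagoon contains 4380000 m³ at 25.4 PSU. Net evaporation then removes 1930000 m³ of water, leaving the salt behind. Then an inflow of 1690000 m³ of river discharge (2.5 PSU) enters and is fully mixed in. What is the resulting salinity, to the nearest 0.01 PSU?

After evaporation: salt = 4,380,000×25.4 = 111,252,000; volume = 4,380,000 − 1,930,000 = 2,450,000 m³
After mixing: salt = 111,252,000 + 1,690,000×2.5 = 115,477,000; volume = 2,450,000 + 1,690,000 = 4,140,000 m³
S = 115,477,000 / 4,140,000 = 27.893 PSU

27.89 PSU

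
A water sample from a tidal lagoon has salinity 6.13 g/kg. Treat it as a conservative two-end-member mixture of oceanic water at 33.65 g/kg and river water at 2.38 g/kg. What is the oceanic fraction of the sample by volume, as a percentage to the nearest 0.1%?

12.0%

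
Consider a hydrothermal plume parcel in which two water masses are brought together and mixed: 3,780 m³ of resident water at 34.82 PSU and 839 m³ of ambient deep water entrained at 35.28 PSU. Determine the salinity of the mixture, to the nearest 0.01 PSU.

34.90 PSU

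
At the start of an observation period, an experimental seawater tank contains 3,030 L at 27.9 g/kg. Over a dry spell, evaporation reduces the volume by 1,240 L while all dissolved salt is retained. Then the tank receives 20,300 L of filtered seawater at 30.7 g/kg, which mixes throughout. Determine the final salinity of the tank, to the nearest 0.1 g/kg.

32.0 g/kg

After evaporation: salt = 3,030×27.9 = 84,537; volume = 3,030 − 1,240 = 1,790 L
After mixing: salt = 84,537 + 20,300×30.7 = 707,747; volume = 1,790 + 20,300 = 22,090 L
S = 707,747 / 22,090 = 32.0392 g/kg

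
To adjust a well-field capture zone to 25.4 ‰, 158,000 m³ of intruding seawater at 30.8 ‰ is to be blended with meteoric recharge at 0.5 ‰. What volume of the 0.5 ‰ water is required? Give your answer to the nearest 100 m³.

Salt balance: 158,000×30.8 + V×0.5 = (158,000+V)×25.4
4,866,400 + 0.5V = 4,013,200 + 25.4V
853,200 = 24.9V
V = 34,265.06 m³

34300 m³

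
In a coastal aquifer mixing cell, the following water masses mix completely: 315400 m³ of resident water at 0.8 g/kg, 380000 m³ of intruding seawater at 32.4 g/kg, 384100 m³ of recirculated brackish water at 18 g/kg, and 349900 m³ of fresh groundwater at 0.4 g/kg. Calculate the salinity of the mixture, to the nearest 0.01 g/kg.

13.72 g/kg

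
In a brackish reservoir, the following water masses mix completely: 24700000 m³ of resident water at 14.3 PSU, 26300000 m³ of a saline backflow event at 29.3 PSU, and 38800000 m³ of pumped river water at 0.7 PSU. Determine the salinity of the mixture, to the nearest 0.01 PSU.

12.82 PSU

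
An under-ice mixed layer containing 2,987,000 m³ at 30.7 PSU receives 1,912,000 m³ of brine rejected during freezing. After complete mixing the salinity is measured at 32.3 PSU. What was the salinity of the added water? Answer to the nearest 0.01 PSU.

Salt balance: 2,987,000×30.7 + 1,912,000×S = 4,899,000×32.3
91,700,900 + 1,912,000·S = 158,237,700
S = (158,237,700 − 91,700,900) / 1,912,000 = 34.7996 PSU

34.80 PSU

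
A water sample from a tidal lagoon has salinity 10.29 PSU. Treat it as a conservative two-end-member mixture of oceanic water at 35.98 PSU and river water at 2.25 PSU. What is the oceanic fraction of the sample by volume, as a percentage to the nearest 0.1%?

23.8%

Let g be the oceanic fraction. Salt balance per unit volume:
g×35.98 + (1−g)×2.25 = 10.29
g = (10.29 − 2.25) / (35.98 − 2.25) = 8.04/33.73 = 0.2384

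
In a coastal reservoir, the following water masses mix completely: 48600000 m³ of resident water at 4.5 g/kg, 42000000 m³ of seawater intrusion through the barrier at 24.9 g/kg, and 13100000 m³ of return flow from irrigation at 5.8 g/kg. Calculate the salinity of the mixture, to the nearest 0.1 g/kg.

Conserving salt mass:
salt = 48,600,000×4.5 + 42,000,000×24.9 + 13,100,000×5.8 = 218,700,000 + 1,045,800,000 + 75,980,000 = 1,340,480,000
volume = 48,600,000 + 42,000,000 + 13,100,000 = 103,700,000 m³
S = 1,340,480,000 / 103,700,000 = 12.927 g/kg

12.9 g/kg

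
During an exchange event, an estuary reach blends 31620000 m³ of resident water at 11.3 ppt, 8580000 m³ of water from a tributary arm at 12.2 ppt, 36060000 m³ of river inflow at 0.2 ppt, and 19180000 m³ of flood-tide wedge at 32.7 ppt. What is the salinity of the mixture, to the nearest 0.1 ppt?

11.5 ppt

Salt balance:
salt = 31,620,000×11.3 + 8,580,000×12.2 + 36,060,000×0.2 + 19,180,000×32.7 = 357,306,000 + 104,676,000 + 7,212,000 + 627,186,000 = 1,096,380,000
volume = 31,620,000 + 8,580,000 + 36,060,000 + 19,180,000 = 95,440,000 m³
S = 1,096,380,000 / 95,440,000 = 11.488 ppt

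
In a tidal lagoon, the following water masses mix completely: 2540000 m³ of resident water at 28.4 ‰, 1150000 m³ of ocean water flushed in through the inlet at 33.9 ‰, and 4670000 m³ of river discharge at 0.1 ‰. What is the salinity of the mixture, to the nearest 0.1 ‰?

13.3 ‰

Conserving salt mass:
salt = 2,540,000×28.4 + 1,150,000×33.9 + 4,670,000×0.1 = 72,136,000 + 38,985,000 + 467,000 = 111,588,000
volume = 2,540,000 + 1,150,000 + 4,670,000 = 8,360,000 m³
S = 111,588,000 / 8,360,000 = 13.348 ‰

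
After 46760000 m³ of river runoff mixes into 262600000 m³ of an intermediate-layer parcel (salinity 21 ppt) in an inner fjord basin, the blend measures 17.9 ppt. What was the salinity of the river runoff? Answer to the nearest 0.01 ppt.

0.49 ppt

Salt balance: 262,600,000×21 + 46,760,000×S = 309,360,000×17.9
5,514,600,000 + 46,760,000·S = 5,537,544,000
S = (5,537,544,000 − 5,514,600,000) / 46,760,000 = 0.4907 ppt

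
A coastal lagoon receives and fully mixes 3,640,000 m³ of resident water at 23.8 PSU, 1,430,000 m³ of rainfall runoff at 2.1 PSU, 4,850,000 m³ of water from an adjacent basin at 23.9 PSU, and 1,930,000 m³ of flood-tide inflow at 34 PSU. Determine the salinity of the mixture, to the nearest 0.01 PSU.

22.88 PSU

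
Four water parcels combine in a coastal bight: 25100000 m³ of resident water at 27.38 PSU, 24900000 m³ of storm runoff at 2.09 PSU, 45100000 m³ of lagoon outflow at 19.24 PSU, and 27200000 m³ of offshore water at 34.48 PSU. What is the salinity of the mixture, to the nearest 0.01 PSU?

20.81 PSU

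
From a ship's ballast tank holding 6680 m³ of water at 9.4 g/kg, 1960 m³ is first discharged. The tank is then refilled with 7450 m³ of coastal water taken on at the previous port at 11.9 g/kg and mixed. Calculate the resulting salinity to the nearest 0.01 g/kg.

10.93 g/kg

Remaining after removal: 4,720 m³ at 9.4 g/kg (salt = 44,368)
After addition: salt = 44,368 + 7,450×11.9 = 133,023; volume = 12,170 m³
S = 133,023 / 12,170 = 10.9304 g/kg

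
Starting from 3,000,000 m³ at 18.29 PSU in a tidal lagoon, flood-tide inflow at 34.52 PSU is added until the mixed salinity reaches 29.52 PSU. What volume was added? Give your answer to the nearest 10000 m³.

6740000 m³

Salt balance: 3,000,000×18.29 + V×34.52 = (3,000,000+V)×29.52
54,870,000 + 34.52V = 88,560,000 + 29.52V
33,690,000 = 5V
V = 6,738,000 m³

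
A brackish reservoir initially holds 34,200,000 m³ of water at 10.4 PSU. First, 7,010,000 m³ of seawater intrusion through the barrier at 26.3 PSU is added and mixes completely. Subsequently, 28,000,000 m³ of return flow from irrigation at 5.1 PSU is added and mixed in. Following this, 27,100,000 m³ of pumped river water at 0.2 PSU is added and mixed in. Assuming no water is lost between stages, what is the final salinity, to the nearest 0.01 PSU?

7.15 PSU

Conserving salt mass:
Initial salt = 34,200,000×10.4 = 355,680,000
After stage 1: salt = 355,680,000 + 7,010,000×26.3 = 540,043,000; volume = 41,210,000 m³; S = 13.105 PSU
After stage 2: salt = 540,043,000 + 28,000,000×5.1 = 682,843,000; volume = 69,210,000 m³; S = 9.866 PSU
After stage 3: salt = 682,843,000 + 27,100,000×0.2 = 688,263,000; volume = 96,310,000 m³
S = 688,263,000 / 96,310,000 = 7.1463 PSU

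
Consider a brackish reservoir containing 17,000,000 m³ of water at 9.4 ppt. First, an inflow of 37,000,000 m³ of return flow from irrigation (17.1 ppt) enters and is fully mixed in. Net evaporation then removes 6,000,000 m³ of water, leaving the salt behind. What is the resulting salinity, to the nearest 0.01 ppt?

After mixing: salt = 17,000,000×9.4 + 37,000,000×17.1 = 792,500,000; volume = 54,000,000 m³
After evaporation: salt unchanged = 792,500,000; volume = 54,000,000 − 6,000,000 = 48,000,000 m³
S = 792,500,000 / 48,000,000 = 16.5104 ppt

16.51 ppt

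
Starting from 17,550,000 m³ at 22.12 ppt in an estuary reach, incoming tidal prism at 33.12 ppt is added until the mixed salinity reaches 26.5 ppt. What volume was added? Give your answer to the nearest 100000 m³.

11600000 m³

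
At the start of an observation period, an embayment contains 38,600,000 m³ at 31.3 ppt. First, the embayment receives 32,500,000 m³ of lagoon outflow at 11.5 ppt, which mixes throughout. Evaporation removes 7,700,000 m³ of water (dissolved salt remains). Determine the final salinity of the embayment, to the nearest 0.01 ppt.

24.95 ppt

After mixing: salt = 38,600,000×31.3 + 32,500,000×11.5 = 1,581,930,000; volume = 71,100,000 m³
After evaporation: salt unchanged = 1,581,930,000; volume = 71,100,000 − 7,700,000 = 63,400,000 m³
S = 1,581,930,000 / 63,400,000 = 24.9516 ppt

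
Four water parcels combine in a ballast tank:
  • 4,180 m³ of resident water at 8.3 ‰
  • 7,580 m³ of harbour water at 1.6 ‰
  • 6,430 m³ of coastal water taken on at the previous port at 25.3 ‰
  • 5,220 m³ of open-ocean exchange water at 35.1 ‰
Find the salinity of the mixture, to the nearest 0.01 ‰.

16.78 ‰

Conserving salt mass:
salt = 4,180×8.3 + 7,580×1.6 + 6,430×25.3 + 5,220×35.1 = 34,694 + 12,128 + 162,679 + 183,222 = 392,723
volume = 4,180 + 7,580 + 6,430 + 5,220 = 23,410 m³
S = 392,723 / 23,410 = 16.7759 ‰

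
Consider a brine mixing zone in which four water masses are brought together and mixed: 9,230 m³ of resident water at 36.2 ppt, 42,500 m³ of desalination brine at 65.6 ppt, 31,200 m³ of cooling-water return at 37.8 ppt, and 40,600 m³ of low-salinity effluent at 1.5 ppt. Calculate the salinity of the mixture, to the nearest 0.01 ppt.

35.31 ppt

Conserving salt mass:
salt = 9,230×36.2 + 42,500×65.6 + 31,200×37.8 + 40,600×1.5 = 334,126 + 2,788,000 + 1,179,360 + 60,900 = 4,362,386
volume = 9,230 + 42,500 + 31,200 + 40,600 = 123,530 m³
S = 4,362,386 / 123,530 = 35.3144 ppt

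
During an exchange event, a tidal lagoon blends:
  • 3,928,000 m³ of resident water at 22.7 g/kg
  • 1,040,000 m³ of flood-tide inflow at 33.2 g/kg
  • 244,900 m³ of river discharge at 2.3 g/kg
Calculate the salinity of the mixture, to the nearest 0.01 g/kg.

23.84 g/kg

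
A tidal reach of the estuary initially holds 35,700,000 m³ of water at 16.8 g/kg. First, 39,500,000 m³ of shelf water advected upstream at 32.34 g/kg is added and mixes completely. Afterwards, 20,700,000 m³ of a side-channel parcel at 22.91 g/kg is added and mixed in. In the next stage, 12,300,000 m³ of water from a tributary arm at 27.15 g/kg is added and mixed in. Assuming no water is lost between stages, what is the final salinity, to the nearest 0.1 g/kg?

Total salt / total volume:
Initial salt = 35,700,000×16.8 = 599,760,000
After stage 1: salt = 599,760,000 + 39,500,000×32.34 = 1,877,190,000; volume = 75,200,000 m³; S = 24.963 g/kg
After stage 2: salt = 1,877,190,000 + 20,700,000×22.91 = 2,351,427,000; volume = 95,900,000 m³; S = 24.52 g/kg
After stage 3: salt = 2,351,427,000 + 12,300,000×27.15 = 2,685,372,000; volume = 108,200,000 m³
S = 2,685,372,000 / 108,200,000 = 24.8186 g/kg

24.8 g/kg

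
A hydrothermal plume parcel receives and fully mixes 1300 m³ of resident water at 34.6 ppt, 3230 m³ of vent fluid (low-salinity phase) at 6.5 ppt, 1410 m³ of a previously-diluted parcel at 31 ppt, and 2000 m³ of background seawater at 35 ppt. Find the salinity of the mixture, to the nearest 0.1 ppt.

22.6 ppt

Salt balance:
salt = 1,300×34.6 + 3,230×6.5 + 1,410×31 + 2,000×35 = 44,980 + 20,995 + 43,710 + 70,000 = 179,685
volume = 1,300 + 3,230 + 1,410 + 2,000 = 7,940 m³
S = 179,685 / 7,940 = 22.63 ppt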